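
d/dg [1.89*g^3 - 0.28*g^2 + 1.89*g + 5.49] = 5.67*g^2 - 0.56*g + 1.89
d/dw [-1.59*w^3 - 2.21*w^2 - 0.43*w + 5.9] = -4.77*w^2 - 4.42*w - 0.43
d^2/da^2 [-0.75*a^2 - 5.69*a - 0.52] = -1.50000000000000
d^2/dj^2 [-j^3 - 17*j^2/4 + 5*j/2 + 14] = -6*j - 17/2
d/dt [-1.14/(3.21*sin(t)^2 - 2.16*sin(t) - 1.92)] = (7.3188*sin(t) - 2.4624)*cos(t)/(-3.21*sin(t)^2 + 2.16*sin(t) + 1.92)^2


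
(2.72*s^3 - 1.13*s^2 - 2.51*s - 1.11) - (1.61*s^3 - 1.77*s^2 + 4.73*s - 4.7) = 1.11*s^3 + 0.64*s^2 - 7.24*s + 3.59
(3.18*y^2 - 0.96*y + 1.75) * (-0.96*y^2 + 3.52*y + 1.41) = -3.0528*y^4 + 12.1152*y^3 - 0.5754*y^2 + 4.8064*y + 2.4675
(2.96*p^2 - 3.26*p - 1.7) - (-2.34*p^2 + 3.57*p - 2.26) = 5.3*p^2 - 6.83*p + 0.56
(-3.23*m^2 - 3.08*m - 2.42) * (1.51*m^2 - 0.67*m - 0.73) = -4.8773*m^4 - 2.4867*m^3 + 0.7673*m^2 + 3.8698*m + 1.7666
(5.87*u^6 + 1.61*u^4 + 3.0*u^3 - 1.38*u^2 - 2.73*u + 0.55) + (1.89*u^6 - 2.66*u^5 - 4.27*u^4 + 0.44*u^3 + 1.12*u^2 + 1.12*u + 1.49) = 7.76*u^6 - 2.66*u^5 - 2.66*u^4 + 3.44*u^3 - 0.26*u^2 - 1.61*u + 2.04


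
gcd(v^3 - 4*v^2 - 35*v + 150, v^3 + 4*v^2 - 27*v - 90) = v^2 + v - 30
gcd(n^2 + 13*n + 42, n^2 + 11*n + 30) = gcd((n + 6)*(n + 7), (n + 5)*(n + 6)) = n + 6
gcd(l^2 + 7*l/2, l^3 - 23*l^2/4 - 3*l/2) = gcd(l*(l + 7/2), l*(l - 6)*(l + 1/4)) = l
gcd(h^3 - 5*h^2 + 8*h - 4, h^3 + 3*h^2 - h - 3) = h - 1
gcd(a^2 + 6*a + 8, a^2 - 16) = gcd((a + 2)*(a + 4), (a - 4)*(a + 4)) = a + 4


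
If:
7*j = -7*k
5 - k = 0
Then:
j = -5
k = 5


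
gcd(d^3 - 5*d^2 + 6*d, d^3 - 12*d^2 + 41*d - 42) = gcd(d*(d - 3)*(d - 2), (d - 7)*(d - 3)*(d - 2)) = d^2 - 5*d + 6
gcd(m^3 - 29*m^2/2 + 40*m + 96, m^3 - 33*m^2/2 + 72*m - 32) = m^2 - 16*m + 64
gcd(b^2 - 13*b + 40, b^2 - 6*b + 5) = b - 5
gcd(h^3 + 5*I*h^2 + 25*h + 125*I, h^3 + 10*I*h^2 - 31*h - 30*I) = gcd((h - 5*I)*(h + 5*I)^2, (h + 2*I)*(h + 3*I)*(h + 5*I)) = h + 5*I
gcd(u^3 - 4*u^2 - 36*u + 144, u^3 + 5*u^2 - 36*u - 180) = u^2 - 36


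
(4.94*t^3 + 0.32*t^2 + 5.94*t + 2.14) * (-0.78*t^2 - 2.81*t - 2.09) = -3.8532*t^5 - 14.131*t^4 - 15.857*t^3 - 19.0294*t^2 - 18.428*t - 4.4726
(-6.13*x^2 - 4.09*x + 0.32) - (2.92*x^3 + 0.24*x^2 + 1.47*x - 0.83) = -2.92*x^3 - 6.37*x^2 - 5.56*x + 1.15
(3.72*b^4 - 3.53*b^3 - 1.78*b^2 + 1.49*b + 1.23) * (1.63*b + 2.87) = 6.0636*b^5 + 4.9225*b^4 - 13.0325*b^3 - 2.6799*b^2 + 6.2812*b + 3.5301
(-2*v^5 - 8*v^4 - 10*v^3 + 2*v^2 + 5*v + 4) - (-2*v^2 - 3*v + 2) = -2*v^5 - 8*v^4 - 10*v^3 + 4*v^2 + 8*v + 2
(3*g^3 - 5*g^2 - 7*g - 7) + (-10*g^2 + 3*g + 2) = 3*g^3 - 15*g^2 - 4*g - 5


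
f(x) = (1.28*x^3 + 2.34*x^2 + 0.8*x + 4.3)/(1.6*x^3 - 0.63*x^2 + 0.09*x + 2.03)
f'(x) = (-4.8*x^2 + 1.26*x - 0.09)*(1.28*x^3 + 2.34*x^2 + 0.8*x + 4.3)/(1.6*x^3 - 0.63*x^2 + 0.09*x + 2.03)^2 + (3.84*x^2 + 4.68*x + 0.8)/(1.6*x^3 - 0.63*x^2 + 0.09*x + 2.03)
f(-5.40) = 0.50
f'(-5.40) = -0.05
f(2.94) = 1.58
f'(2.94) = -0.33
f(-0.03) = 2.11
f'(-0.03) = 0.19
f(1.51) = 2.44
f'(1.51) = -0.91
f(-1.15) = -3.38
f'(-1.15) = -20.26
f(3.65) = 1.40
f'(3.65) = -0.20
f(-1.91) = -0.21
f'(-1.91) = -0.86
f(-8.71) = 0.61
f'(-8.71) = -0.02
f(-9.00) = 0.61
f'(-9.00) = -0.02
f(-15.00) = 0.69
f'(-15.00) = -0.01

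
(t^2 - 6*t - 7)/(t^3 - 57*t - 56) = (t - 7)/(t^2 - t - 56)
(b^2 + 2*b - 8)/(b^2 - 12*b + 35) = (b^2 + 2*b - 8)/(b^2 - 12*b + 35)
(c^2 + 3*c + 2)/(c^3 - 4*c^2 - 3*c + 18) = (c + 1)/(c^2 - 6*c + 9)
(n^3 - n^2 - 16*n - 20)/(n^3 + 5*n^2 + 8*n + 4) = (n - 5)/(n + 1)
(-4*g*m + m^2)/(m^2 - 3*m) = (-4*g + m)/(m - 3)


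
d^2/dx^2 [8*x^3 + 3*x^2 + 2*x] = 48*x + 6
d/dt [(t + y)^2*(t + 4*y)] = 3*(t + y)*(t + 3*y)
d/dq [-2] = 0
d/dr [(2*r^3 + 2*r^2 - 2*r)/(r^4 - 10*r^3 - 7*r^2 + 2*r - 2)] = 2*(-r^6 - 2*r^5 + 6*r^4 - 16*r^3 - 11*r^2 - 4*r + 2)/(r^8 - 20*r^7 + 86*r^6 + 144*r^5 + 5*r^4 + 12*r^3 + 32*r^2 - 8*r + 4)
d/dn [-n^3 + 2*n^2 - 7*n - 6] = -3*n^2 + 4*n - 7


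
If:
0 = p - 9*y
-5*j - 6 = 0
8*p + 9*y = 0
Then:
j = -6/5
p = 0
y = 0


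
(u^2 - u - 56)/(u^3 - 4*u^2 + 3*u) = (u^2 - u - 56)/(u*(u^2 - 4*u + 3))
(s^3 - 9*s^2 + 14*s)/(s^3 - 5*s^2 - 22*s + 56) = s/(s + 4)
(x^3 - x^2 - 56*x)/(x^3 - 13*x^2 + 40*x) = (x + 7)/(x - 5)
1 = 1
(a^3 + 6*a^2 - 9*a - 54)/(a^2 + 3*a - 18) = a + 3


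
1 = 1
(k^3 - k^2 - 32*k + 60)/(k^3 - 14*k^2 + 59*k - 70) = (k + 6)/(k - 7)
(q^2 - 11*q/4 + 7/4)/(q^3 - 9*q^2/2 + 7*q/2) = (4*q - 7)/(2*q*(2*q - 7))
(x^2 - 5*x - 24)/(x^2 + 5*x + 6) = (x - 8)/(x + 2)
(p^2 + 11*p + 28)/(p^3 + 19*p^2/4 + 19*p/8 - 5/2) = 8*(p + 7)/(8*p^2 + 6*p - 5)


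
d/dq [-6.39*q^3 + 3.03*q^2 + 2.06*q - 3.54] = -19.17*q^2 + 6.06*q + 2.06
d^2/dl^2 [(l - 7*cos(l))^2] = 14*l*cos(l) + 196*sin(l)^2 + 28*sin(l) - 96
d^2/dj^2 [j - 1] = 0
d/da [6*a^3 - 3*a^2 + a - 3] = 18*a^2 - 6*a + 1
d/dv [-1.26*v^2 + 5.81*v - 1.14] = 5.81 - 2.52*v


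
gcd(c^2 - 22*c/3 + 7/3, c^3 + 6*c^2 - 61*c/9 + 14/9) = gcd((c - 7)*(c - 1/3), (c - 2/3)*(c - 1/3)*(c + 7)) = c - 1/3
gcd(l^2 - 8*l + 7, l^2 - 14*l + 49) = l - 7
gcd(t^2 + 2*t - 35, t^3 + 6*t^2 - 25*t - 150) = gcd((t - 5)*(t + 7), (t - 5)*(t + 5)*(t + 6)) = t - 5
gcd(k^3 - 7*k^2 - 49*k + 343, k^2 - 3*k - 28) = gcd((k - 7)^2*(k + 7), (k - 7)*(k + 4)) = k - 7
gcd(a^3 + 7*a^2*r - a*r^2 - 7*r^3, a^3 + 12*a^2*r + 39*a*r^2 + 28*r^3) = a^2 + 8*a*r + 7*r^2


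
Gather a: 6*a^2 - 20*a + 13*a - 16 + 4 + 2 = 6*a^2 - 7*a - 10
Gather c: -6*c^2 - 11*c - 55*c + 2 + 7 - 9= -6*c^2 - 66*c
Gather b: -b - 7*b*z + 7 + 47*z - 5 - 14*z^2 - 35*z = b*(-7*z - 1) - 14*z^2 + 12*z + 2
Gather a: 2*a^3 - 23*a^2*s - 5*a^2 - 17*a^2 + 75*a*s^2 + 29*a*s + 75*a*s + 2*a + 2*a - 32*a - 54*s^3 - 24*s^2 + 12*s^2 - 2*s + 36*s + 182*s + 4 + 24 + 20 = 2*a^3 + a^2*(-23*s - 22) + a*(75*s^2 + 104*s - 28) - 54*s^3 - 12*s^2 + 216*s + 48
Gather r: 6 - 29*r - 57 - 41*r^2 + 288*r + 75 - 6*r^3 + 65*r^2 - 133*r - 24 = -6*r^3 + 24*r^2 + 126*r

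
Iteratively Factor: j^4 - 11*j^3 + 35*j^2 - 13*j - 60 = (j - 3)*(j^3 - 8*j^2 + 11*j + 20) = (j - 5)*(j - 3)*(j^2 - 3*j - 4) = (j - 5)*(j - 4)*(j - 3)*(j + 1)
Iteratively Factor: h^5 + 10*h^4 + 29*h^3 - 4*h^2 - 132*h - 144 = (h + 2)*(h^4 + 8*h^3 + 13*h^2 - 30*h - 72) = (h + 2)*(h + 4)*(h^3 + 4*h^2 - 3*h - 18) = (h + 2)*(h + 3)*(h + 4)*(h^2 + h - 6) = (h + 2)*(h + 3)^2*(h + 4)*(h - 2)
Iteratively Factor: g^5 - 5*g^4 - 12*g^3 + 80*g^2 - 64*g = (g + 4)*(g^4 - 9*g^3 + 24*g^2 - 16*g) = (g - 1)*(g + 4)*(g^3 - 8*g^2 + 16*g) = (g - 4)*(g - 1)*(g + 4)*(g^2 - 4*g) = (g - 4)^2*(g - 1)*(g + 4)*(g)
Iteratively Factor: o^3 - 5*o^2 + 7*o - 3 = (o - 1)*(o^2 - 4*o + 3) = (o - 1)^2*(o - 3)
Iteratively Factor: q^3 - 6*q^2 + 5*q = (q)*(q^2 - 6*q + 5) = q*(q - 5)*(q - 1)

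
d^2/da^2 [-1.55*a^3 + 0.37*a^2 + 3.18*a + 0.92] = 0.74 - 9.3*a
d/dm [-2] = 0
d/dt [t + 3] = 1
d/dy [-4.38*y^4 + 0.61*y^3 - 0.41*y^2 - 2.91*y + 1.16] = -17.52*y^3 + 1.83*y^2 - 0.82*y - 2.91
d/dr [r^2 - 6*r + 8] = 2*r - 6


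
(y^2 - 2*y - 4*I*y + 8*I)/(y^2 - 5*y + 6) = (y - 4*I)/(y - 3)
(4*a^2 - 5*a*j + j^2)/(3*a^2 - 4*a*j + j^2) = (4*a - j)/(3*a - j)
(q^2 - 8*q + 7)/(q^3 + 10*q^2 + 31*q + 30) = (q^2 - 8*q + 7)/(q^3 + 10*q^2 + 31*q + 30)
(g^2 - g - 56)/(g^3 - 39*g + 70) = (g - 8)/(g^2 - 7*g + 10)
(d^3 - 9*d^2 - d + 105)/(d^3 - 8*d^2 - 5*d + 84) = (d - 5)/(d - 4)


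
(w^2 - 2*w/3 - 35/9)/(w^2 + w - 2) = (w^2 - 2*w/3 - 35/9)/(w^2 + w - 2)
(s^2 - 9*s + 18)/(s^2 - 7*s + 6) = (s - 3)/(s - 1)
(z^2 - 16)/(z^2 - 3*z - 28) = (z - 4)/(z - 7)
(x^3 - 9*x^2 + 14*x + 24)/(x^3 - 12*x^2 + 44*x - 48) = (x + 1)/(x - 2)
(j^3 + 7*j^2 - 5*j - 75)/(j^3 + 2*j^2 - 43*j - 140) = (j^2 + 2*j - 15)/(j^2 - 3*j - 28)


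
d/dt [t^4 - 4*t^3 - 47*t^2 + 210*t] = 4*t^3 - 12*t^2 - 94*t + 210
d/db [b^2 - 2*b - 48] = 2*b - 2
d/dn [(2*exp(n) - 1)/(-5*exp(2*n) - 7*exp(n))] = (10*exp(2*n) - 10*exp(n) - 7)*exp(-n)/(25*exp(2*n) + 70*exp(n) + 49)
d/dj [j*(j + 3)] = 2*j + 3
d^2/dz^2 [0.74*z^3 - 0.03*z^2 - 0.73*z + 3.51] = 4.44*z - 0.06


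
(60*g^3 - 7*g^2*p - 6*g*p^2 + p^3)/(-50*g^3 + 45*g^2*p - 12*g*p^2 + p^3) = (-12*g^2 - g*p + p^2)/(10*g^2 - 7*g*p + p^2)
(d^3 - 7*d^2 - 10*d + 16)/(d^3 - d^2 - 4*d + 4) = (d - 8)/(d - 2)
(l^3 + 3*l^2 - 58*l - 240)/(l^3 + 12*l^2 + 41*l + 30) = (l - 8)/(l + 1)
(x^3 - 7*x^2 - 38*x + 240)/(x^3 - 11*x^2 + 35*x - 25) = (x^2 - 2*x - 48)/(x^2 - 6*x + 5)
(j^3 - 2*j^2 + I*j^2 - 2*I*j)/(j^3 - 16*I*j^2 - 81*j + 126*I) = j*(j^2 + j*(-2 + I) - 2*I)/(j^3 - 16*I*j^2 - 81*j + 126*I)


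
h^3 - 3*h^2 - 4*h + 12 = (h - 3)*(h - 2)*(h + 2)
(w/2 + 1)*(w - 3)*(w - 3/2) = w^3/2 - 5*w^2/4 - 9*w/4 + 9/2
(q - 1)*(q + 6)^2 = q^3 + 11*q^2 + 24*q - 36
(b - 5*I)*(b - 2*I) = b^2 - 7*I*b - 10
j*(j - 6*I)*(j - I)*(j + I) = j^4 - 6*I*j^3 + j^2 - 6*I*j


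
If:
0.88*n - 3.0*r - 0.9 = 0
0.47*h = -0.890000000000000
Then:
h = -1.89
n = 3.40909090909091*r + 1.02272727272727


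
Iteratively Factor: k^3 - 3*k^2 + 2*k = (k)*(k^2 - 3*k + 2) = k*(k - 1)*(k - 2)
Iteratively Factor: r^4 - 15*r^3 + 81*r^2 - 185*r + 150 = (r - 5)*(r^3 - 10*r^2 + 31*r - 30) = (r - 5)^2*(r^2 - 5*r + 6) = (r - 5)^2*(r - 3)*(r - 2)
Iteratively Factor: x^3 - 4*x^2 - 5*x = (x + 1)*(x^2 - 5*x) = (x - 5)*(x + 1)*(x)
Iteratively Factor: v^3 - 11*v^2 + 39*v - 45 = (v - 3)*(v^2 - 8*v + 15) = (v - 3)^2*(v - 5)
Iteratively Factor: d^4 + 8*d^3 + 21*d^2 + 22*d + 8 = (d + 4)*(d^3 + 4*d^2 + 5*d + 2) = (d + 1)*(d + 4)*(d^2 + 3*d + 2) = (d + 1)*(d + 2)*(d + 4)*(d + 1)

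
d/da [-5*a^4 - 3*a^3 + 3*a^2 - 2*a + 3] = -20*a^3 - 9*a^2 + 6*a - 2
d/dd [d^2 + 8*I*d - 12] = 2*d + 8*I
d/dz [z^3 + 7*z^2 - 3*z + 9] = 3*z^2 + 14*z - 3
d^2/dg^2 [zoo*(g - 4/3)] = 0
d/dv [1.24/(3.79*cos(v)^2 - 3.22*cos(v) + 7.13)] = (9.3992*cos(v) - 3.9928)*sin(v)/(3.79*cos(v)^2 - 3.22*cos(v) + 7.13)^2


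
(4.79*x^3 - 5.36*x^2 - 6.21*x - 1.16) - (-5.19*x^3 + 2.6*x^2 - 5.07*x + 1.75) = 9.98*x^3 - 7.96*x^2 - 1.14*x - 2.91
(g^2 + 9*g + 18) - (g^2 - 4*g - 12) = 13*g + 30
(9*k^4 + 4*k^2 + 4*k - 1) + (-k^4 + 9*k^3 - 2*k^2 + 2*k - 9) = 8*k^4 + 9*k^3 + 2*k^2 + 6*k - 10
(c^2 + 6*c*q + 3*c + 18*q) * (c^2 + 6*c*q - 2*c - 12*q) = c^4 + 12*c^3*q + c^3 + 36*c^2*q^2 + 12*c^2*q - 6*c^2 + 36*c*q^2 - 72*c*q - 216*q^2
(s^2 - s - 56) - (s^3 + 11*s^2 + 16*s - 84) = -s^3 - 10*s^2 - 17*s + 28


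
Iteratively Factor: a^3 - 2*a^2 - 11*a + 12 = (a + 3)*(a^2 - 5*a + 4) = (a - 1)*(a + 3)*(a - 4)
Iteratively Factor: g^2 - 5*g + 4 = (g - 4)*(g - 1)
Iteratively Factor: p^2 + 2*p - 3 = (p + 3)*(p - 1)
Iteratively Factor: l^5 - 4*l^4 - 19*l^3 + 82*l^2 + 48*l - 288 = (l - 3)*(l^4 - l^3 - 22*l^2 + 16*l + 96) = (l - 4)*(l - 3)*(l^3 + 3*l^2 - 10*l - 24) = (l - 4)*(l - 3)^2*(l^2 + 6*l + 8) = (l - 4)*(l - 3)^2*(l + 2)*(l + 4)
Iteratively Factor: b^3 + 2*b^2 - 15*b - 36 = (b + 3)*(b^2 - b - 12) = (b - 4)*(b + 3)*(b + 3)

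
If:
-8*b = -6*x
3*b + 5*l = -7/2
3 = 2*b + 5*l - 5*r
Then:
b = 3*x/4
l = -9*x/20 - 7/10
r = -3*x/20 - 13/10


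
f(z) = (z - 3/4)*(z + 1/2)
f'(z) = 2*z - 1/4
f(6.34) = 38.24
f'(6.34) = 12.43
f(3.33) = 9.88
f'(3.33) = 6.41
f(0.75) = 0.00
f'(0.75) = 1.25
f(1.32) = 1.04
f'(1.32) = 2.39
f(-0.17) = -0.30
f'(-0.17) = -0.59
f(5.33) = 26.70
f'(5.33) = 10.41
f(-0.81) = 0.48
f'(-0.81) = -1.87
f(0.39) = -0.32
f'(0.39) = 0.53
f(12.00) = 140.62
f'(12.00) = 23.75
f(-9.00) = 82.88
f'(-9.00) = -18.25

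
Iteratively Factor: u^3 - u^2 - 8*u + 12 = (u - 2)*(u^2 + u - 6) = (u - 2)*(u + 3)*(u - 2)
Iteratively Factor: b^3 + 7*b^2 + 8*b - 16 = (b + 4)*(b^2 + 3*b - 4) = (b + 4)^2*(b - 1)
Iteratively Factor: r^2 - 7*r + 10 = (r - 5)*(r - 2)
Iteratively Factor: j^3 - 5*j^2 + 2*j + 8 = (j - 2)*(j^2 - 3*j - 4) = (j - 4)*(j - 2)*(j + 1)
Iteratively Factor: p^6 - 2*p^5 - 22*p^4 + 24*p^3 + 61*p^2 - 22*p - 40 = (p - 2)*(p^5 - 22*p^3 - 20*p^2 + 21*p + 20) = (p - 2)*(p - 1)*(p^4 + p^3 - 21*p^2 - 41*p - 20) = (p - 2)*(p - 1)*(p + 4)*(p^3 - 3*p^2 - 9*p - 5) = (p - 2)*(p - 1)*(p + 1)*(p + 4)*(p^2 - 4*p - 5) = (p - 5)*(p - 2)*(p - 1)*(p + 1)*(p + 4)*(p + 1)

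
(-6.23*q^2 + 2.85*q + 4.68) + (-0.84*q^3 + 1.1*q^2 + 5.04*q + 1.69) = -0.84*q^3 - 5.13*q^2 + 7.89*q + 6.37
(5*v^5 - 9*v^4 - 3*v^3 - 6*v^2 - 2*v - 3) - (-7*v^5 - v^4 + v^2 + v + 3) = 12*v^5 - 8*v^4 - 3*v^3 - 7*v^2 - 3*v - 6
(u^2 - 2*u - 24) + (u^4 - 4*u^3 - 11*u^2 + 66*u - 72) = u^4 - 4*u^3 - 10*u^2 + 64*u - 96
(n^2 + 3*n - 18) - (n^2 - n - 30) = 4*n + 12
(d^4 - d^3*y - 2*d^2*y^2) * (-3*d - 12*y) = -3*d^5 - 9*d^4*y + 18*d^3*y^2 + 24*d^2*y^3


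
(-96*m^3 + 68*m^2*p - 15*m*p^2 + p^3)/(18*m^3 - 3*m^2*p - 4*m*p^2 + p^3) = (32*m^2 - 12*m*p + p^2)/(-6*m^2 - m*p + p^2)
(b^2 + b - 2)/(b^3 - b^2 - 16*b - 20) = (b - 1)/(b^2 - 3*b - 10)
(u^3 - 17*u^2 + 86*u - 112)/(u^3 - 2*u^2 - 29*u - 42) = (u^2 - 10*u + 16)/(u^2 + 5*u + 6)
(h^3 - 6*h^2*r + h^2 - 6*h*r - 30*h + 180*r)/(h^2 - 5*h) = h - 6*r + 6 - 36*r/h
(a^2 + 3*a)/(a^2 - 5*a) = (a + 3)/(a - 5)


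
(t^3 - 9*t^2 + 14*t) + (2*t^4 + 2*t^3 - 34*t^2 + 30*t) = 2*t^4 + 3*t^3 - 43*t^2 + 44*t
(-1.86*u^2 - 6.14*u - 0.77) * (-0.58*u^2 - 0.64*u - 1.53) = 1.0788*u^4 + 4.7516*u^3 + 7.222*u^2 + 9.887*u + 1.1781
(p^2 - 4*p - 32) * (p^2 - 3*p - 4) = p^4 - 7*p^3 - 24*p^2 + 112*p + 128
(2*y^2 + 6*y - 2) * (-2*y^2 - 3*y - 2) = -4*y^4 - 18*y^3 - 18*y^2 - 6*y + 4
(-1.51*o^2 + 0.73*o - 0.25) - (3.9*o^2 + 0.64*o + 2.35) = -5.41*o^2 + 0.09*o - 2.6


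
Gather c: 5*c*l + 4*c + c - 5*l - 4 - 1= c*(5*l + 5) - 5*l - 5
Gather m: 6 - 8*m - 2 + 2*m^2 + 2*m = 2*m^2 - 6*m + 4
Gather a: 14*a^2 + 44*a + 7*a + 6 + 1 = 14*a^2 + 51*a + 7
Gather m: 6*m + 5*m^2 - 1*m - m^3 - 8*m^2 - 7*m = -m^3 - 3*m^2 - 2*m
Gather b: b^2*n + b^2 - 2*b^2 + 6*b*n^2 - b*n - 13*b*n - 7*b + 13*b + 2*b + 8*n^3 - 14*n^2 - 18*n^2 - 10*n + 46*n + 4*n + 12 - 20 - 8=b^2*(n - 1) + b*(6*n^2 - 14*n + 8) + 8*n^3 - 32*n^2 + 40*n - 16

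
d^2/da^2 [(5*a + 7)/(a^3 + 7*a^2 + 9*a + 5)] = 2*(15*a^5 + 147*a^4 + 592*a^3 + 1068*a^2 + 693*a + 97)/(a^9 + 21*a^8 + 174*a^7 + 736*a^6 + 1776*a^5 + 2706*a^4 + 2694*a^3 + 1740*a^2 + 675*a + 125)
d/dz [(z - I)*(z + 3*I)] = 2*z + 2*I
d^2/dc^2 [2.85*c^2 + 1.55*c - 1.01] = 5.70000000000000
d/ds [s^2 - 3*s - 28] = 2*s - 3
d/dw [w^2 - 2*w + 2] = 2*w - 2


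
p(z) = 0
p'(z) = 0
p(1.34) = 0.00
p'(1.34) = 0.00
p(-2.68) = 0.00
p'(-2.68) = 0.00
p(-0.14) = 0.00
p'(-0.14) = 0.00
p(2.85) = 0.00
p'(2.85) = 0.00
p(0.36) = 0.00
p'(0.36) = 0.00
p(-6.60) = 0.00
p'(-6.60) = 0.00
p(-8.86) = 0.00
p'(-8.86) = 0.00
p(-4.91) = 0.00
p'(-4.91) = 0.00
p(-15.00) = 0.00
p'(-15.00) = 0.00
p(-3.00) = 0.00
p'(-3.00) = 0.00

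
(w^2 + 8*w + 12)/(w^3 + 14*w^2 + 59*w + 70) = (w + 6)/(w^2 + 12*w + 35)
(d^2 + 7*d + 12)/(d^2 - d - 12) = (d + 4)/(d - 4)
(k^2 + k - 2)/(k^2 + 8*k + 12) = (k - 1)/(k + 6)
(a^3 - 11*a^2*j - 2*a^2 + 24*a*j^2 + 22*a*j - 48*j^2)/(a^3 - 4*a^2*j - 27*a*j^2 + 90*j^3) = (a^2 - 8*a*j - 2*a + 16*j)/(a^2 - a*j - 30*j^2)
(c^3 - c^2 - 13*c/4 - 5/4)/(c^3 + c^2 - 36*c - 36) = (c^2 - 2*c - 5/4)/(c^2 - 36)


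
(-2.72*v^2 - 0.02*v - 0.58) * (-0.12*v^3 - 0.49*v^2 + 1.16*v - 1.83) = 0.3264*v^5 + 1.3352*v^4 - 3.0758*v^3 + 5.2386*v^2 - 0.6362*v + 1.0614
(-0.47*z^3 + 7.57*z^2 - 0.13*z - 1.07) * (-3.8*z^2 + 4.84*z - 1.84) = 1.786*z^5 - 31.0408*z^4 + 37.9976*z^3 - 10.492*z^2 - 4.9396*z + 1.9688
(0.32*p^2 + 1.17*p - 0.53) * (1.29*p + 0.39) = 0.4128*p^3 + 1.6341*p^2 - 0.2274*p - 0.2067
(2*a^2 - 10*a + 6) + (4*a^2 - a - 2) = 6*a^2 - 11*a + 4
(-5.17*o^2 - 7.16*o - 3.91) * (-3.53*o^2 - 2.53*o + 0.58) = 18.2501*o^4 + 38.3549*o^3 + 28.9185*o^2 + 5.7395*o - 2.2678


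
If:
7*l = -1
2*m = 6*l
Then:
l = -1/7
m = -3/7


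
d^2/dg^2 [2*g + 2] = 0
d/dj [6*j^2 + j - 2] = 12*j + 1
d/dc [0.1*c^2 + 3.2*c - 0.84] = 0.2*c + 3.2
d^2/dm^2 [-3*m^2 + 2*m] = -6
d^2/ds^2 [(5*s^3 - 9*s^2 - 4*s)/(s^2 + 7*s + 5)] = 2*(279*s^3 + 660*s^2 + 435*s - 85)/(s^6 + 21*s^5 + 162*s^4 + 553*s^3 + 810*s^2 + 525*s + 125)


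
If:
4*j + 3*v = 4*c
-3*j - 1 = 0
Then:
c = 3*v/4 - 1/3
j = -1/3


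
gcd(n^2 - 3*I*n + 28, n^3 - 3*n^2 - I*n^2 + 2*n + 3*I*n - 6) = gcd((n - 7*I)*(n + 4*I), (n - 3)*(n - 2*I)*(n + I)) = 1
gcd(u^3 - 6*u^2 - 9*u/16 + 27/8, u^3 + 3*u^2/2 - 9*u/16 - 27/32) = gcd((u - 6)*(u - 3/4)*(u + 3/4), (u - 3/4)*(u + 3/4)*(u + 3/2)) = u^2 - 9/16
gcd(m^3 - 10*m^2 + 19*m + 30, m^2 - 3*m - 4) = m + 1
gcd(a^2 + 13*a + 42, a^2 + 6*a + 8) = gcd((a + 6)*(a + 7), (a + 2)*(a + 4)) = 1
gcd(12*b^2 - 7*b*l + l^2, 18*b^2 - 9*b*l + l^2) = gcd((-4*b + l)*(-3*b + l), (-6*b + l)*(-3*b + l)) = 3*b - l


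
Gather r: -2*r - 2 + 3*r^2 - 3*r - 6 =3*r^2 - 5*r - 8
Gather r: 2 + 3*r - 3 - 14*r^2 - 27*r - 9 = -14*r^2 - 24*r - 10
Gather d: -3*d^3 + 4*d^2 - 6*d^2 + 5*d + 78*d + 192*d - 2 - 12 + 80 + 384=-3*d^3 - 2*d^2 + 275*d + 450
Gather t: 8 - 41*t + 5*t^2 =5*t^2 - 41*t + 8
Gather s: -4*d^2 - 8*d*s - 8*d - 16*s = -4*d^2 - 8*d + s*(-8*d - 16)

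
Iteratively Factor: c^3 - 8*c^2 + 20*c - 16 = (c - 2)*(c^2 - 6*c + 8) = (c - 2)^2*(c - 4)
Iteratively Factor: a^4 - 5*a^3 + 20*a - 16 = (a - 4)*(a^3 - a^2 - 4*a + 4) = (a - 4)*(a - 1)*(a^2 - 4) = (a - 4)*(a - 1)*(a + 2)*(a - 2)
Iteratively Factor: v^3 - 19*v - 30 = (v - 5)*(v^2 + 5*v + 6) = (v - 5)*(v + 3)*(v + 2)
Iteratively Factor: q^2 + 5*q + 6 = (q + 2)*(q + 3)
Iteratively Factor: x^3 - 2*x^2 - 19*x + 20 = (x + 4)*(x^2 - 6*x + 5) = (x - 1)*(x + 4)*(x - 5)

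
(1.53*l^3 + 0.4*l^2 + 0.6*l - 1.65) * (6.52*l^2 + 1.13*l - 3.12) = 9.9756*l^5 + 4.3369*l^4 - 0.409600000000001*l^3 - 11.328*l^2 - 3.7365*l + 5.148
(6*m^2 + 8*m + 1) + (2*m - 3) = 6*m^2 + 10*m - 2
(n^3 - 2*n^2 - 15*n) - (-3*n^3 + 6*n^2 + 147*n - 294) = 4*n^3 - 8*n^2 - 162*n + 294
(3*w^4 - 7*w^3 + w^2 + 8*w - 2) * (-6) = -18*w^4 + 42*w^3 - 6*w^2 - 48*w + 12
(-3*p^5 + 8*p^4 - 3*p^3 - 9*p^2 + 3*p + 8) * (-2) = 6*p^5 - 16*p^4 + 6*p^3 + 18*p^2 - 6*p - 16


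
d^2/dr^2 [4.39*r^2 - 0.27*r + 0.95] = 8.78000000000000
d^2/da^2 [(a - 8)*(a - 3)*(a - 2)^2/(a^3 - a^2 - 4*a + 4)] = 4*(31*a^3 - 114*a^2 + 72*a - 52)/(a^6 + 3*a^5 - 3*a^4 - 11*a^3 + 6*a^2 + 12*a - 8)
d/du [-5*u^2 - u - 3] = -10*u - 1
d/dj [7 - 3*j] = -3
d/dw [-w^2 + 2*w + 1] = 2 - 2*w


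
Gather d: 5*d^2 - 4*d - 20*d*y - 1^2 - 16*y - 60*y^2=5*d^2 + d*(-20*y - 4) - 60*y^2 - 16*y - 1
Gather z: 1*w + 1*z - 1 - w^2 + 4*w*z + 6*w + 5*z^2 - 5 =-w^2 + 7*w + 5*z^2 + z*(4*w + 1) - 6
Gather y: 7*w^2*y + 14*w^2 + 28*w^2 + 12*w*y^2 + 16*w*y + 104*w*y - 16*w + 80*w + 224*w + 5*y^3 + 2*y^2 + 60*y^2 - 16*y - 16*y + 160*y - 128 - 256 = 42*w^2 + 288*w + 5*y^3 + y^2*(12*w + 62) + y*(7*w^2 + 120*w + 128) - 384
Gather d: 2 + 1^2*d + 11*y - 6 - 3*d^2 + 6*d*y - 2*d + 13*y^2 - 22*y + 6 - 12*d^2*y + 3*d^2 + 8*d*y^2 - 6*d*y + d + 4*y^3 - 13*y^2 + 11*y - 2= -12*d^2*y + 8*d*y^2 + 4*y^3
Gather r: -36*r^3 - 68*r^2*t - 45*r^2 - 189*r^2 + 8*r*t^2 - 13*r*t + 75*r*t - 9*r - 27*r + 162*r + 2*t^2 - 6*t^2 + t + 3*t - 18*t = -36*r^3 + r^2*(-68*t - 234) + r*(8*t^2 + 62*t + 126) - 4*t^2 - 14*t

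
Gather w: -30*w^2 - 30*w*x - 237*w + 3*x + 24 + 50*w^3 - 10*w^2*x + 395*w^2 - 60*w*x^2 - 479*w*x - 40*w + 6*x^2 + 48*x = 50*w^3 + w^2*(365 - 10*x) + w*(-60*x^2 - 509*x - 277) + 6*x^2 + 51*x + 24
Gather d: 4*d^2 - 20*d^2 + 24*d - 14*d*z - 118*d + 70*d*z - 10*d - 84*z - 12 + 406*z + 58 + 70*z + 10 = -16*d^2 + d*(56*z - 104) + 392*z + 56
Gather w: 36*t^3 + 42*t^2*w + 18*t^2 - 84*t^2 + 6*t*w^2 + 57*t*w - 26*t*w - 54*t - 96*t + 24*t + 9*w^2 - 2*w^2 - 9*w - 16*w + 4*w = 36*t^3 - 66*t^2 - 126*t + w^2*(6*t + 7) + w*(42*t^2 + 31*t - 21)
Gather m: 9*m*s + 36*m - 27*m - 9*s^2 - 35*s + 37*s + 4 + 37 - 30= m*(9*s + 9) - 9*s^2 + 2*s + 11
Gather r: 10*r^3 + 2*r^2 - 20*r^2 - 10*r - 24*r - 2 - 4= 10*r^3 - 18*r^2 - 34*r - 6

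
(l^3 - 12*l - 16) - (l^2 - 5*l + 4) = l^3 - l^2 - 7*l - 20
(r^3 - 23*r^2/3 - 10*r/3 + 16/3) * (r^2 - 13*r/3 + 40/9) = r^5 - 12*r^4 + 103*r^3/3 - 386*r^2/27 - 1024*r/27 + 640/27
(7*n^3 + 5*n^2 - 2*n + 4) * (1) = 7*n^3 + 5*n^2 - 2*n + 4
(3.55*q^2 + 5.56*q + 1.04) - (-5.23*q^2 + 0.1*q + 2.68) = 8.78*q^2 + 5.46*q - 1.64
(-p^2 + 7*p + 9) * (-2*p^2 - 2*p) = 2*p^4 - 12*p^3 - 32*p^2 - 18*p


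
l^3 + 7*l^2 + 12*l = l*(l + 3)*(l + 4)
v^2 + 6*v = v*(v + 6)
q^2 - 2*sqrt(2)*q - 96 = (q - 8*sqrt(2))*(q + 6*sqrt(2))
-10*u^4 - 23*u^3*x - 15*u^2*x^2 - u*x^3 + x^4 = (-5*u + x)*(u + x)^2*(2*u + x)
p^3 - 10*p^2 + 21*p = p*(p - 7)*(p - 3)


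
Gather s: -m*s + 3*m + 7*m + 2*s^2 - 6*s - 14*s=10*m + 2*s^2 + s*(-m - 20)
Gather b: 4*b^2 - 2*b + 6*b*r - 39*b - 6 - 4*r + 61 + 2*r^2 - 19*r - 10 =4*b^2 + b*(6*r - 41) + 2*r^2 - 23*r + 45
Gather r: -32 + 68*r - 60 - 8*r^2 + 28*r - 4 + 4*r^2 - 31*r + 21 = -4*r^2 + 65*r - 75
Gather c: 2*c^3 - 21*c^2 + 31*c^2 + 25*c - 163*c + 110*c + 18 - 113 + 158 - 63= 2*c^3 + 10*c^2 - 28*c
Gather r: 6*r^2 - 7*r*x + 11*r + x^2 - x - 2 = 6*r^2 + r*(11 - 7*x) + x^2 - x - 2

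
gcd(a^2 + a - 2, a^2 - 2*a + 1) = a - 1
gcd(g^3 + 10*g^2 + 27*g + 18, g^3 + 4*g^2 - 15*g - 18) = g^2 + 7*g + 6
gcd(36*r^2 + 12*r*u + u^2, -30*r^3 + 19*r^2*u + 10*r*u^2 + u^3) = 6*r + u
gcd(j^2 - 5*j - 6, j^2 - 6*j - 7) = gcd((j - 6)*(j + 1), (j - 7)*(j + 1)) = j + 1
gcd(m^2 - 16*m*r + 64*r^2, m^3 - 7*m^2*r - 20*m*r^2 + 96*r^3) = -m + 8*r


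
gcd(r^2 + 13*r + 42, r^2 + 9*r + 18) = r + 6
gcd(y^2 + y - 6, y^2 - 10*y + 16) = y - 2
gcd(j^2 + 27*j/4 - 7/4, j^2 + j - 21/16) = 1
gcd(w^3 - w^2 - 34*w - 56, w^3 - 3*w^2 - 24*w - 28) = w^2 - 5*w - 14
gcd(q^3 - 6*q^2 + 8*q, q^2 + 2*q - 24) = q - 4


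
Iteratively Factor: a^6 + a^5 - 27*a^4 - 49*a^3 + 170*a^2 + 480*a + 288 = (a + 3)*(a^5 - 2*a^4 - 21*a^3 + 14*a^2 + 128*a + 96) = (a + 1)*(a + 3)*(a^4 - 3*a^3 - 18*a^2 + 32*a + 96) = (a - 4)*(a + 1)*(a + 3)*(a^3 + a^2 - 14*a - 24) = (a - 4)*(a + 1)*(a + 2)*(a + 3)*(a^2 - a - 12) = (a - 4)^2*(a + 1)*(a + 2)*(a + 3)*(a + 3)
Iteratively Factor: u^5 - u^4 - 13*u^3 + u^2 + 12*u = (u)*(u^4 - u^3 - 13*u^2 + u + 12) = u*(u - 4)*(u^3 + 3*u^2 - u - 3) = u*(u - 4)*(u + 1)*(u^2 + 2*u - 3) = u*(u - 4)*(u + 1)*(u + 3)*(u - 1)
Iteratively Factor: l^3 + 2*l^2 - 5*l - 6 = (l + 3)*(l^2 - l - 2) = (l - 2)*(l + 3)*(l + 1)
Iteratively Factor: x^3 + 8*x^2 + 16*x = (x + 4)*(x^2 + 4*x) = x*(x + 4)*(x + 4)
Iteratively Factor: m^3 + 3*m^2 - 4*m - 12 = (m + 2)*(m^2 + m - 6) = (m - 2)*(m + 2)*(m + 3)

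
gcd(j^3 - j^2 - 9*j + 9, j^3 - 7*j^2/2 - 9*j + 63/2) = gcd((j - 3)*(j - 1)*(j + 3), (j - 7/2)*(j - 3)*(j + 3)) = j^2 - 9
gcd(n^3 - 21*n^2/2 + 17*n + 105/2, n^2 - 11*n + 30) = n - 5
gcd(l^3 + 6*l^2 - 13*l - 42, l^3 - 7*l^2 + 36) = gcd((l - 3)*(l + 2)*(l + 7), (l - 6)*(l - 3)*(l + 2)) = l^2 - l - 6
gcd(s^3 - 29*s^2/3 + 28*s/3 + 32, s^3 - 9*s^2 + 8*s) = s - 8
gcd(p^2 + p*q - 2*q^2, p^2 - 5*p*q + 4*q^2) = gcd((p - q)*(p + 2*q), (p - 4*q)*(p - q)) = p - q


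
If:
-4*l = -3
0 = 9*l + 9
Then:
No Solution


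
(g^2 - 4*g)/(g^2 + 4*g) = (g - 4)/(g + 4)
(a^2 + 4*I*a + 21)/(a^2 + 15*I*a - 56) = (a - 3*I)/(a + 8*I)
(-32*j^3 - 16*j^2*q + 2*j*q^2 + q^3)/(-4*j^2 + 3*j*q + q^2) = (-8*j^2 - 2*j*q + q^2)/(-j + q)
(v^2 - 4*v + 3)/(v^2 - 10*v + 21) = (v - 1)/(v - 7)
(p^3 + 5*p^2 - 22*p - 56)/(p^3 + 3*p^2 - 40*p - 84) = (p - 4)/(p - 6)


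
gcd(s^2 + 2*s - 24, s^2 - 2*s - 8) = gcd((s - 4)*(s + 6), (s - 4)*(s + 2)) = s - 4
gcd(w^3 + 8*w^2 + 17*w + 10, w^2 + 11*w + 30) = w + 5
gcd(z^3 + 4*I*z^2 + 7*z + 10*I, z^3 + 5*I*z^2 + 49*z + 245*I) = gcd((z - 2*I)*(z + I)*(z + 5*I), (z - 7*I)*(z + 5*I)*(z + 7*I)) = z + 5*I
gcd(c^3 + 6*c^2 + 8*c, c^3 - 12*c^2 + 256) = c + 4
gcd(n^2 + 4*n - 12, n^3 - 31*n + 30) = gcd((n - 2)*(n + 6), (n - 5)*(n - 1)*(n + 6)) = n + 6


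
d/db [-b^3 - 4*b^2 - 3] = b*(-3*b - 8)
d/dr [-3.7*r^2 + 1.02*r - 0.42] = 1.02 - 7.4*r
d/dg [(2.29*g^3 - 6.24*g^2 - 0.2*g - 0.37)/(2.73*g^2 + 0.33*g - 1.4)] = (6.2517*g^4 + 1.5114*g^3 - 11.1312*g^2 + 19.4922*g + 0.4021)/(7.4529*g^4 + 1.8018*g^3 - 7.5351*g^2 - 0.924*g + 1.96)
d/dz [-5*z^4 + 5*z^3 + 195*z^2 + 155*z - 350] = -20*z^3 + 15*z^2 + 390*z + 155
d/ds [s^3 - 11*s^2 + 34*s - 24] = 3*s^2 - 22*s + 34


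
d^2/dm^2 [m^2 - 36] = 2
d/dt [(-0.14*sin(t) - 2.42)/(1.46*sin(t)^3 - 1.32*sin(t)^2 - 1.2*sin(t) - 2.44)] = (0.4088*sin(t)^3 + 10.4148*sin(t)^2 - 6.3888*sin(t) - 2.5624)*cos(t)/(2.1316*sin(t)^6 - 3.8544*sin(t)^5 - 1.7616*sin(t)^4 - 3.9568*sin(t)^3 + 7.8816*sin(t)^2 + 5.856*sin(t) + 5.9536)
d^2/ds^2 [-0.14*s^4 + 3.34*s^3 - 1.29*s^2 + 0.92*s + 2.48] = -1.68*s^2 + 20.04*s - 2.58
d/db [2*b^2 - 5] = 4*b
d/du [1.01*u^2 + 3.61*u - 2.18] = 2.02*u + 3.61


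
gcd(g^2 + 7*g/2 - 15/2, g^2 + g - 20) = g + 5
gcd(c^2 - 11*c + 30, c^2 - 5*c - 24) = 1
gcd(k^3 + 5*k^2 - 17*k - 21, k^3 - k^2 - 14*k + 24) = k - 3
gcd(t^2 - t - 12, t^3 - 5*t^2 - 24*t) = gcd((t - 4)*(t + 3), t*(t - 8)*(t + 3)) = t + 3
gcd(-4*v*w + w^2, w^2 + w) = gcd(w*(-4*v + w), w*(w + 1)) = w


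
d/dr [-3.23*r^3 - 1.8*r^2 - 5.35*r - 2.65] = -9.69*r^2 - 3.6*r - 5.35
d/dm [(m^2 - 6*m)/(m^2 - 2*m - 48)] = 4*(m^2 - 24*m + 72)/(m^4 - 4*m^3 - 92*m^2 + 192*m + 2304)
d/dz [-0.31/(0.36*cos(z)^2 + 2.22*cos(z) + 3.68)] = -(0.2232*cos(z) + 0.6882)*sin(z)/(0.36*cos(z)^2 + 2.22*cos(z) + 3.68)^2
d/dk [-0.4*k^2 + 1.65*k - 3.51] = 1.65 - 0.8*k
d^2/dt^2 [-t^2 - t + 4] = -2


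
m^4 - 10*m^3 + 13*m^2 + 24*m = m*(m - 8)*(m - 3)*(m + 1)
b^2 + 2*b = b*(b + 2)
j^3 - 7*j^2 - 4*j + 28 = (j - 7)*(j - 2)*(j + 2)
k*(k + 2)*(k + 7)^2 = k^4 + 16*k^3 + 77*k^2 + 98*k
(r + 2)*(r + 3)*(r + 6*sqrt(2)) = r^3 + 5*r^2 + 6*sqrt(2)*r^2 + 6*r + 30*sqrt(2)*r + 36*sqrt(2)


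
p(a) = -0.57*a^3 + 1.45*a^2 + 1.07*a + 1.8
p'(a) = -1.71*a^2 + 2.9*a + 1.07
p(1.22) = 4.23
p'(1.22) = 2.06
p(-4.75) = 90.52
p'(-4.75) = -51.29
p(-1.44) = 4.97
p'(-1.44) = -6.65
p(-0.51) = 1.71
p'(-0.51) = -0.85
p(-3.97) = 56.07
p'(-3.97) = -37.39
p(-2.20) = 12.53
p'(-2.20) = -13.59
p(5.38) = -39.23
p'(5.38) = -32.82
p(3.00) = 2.67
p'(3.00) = -5.62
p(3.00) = 2.67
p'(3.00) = -5.62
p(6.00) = -62.70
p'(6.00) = -43.09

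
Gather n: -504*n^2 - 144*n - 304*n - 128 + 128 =-504*n^2 - 448*n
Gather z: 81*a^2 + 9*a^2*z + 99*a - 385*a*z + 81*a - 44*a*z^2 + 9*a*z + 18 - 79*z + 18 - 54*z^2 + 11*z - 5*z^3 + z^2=81*a^2 + 180*a - 5*z^3 + z^2*(-44*a - 53) + z*(9*a^2 - 376*a - 68) + 36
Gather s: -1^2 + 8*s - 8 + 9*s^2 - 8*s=9*s^2 - 9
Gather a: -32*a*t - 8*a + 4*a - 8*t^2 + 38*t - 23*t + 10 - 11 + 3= a*(-32*t - 4) - 8*t^2 + 15*t + 2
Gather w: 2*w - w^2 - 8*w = -w^2 - 6*w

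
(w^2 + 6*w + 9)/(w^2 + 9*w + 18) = (w + 3)/(w + 6)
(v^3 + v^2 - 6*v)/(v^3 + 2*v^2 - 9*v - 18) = v*(v - 2)/(v^2 - v - 6)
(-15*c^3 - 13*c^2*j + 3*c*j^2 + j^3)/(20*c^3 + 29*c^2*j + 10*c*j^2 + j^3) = (-3*c + j)/(4*c + j)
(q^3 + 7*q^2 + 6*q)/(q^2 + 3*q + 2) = q*(q + 6)/(q + 2)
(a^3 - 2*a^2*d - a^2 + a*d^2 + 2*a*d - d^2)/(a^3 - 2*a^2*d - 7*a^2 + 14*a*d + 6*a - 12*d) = (a^2 - 2*a*d + d^2)/(a^2 - 2*a*d - 6*a + 12*d)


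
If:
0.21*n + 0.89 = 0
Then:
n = -4.24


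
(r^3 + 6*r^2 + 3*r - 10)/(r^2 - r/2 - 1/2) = 2*(r^2 + 7*r + 10)/(2*r + 1)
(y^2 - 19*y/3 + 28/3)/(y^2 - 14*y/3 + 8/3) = (3*y - 7)/(3*y - 2)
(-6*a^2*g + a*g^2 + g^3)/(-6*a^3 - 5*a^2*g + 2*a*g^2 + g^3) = g/(a + g)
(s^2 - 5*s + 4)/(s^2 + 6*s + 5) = (s^2 - 5*s + 4)/(s^2 + 6*s + 5)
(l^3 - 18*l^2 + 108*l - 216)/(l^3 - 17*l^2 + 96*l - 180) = (l - 6)/(l - 5)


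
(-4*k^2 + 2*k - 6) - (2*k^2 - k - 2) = -6*k^2 + 3*k - 4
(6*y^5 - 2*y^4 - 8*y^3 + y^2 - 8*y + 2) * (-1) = -6*y^5 + 2*y^4 + 8*y^3 - y^2 + 8*y - 2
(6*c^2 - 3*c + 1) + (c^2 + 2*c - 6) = 7*c^2 - c - 5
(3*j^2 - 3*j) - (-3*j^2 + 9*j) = 6*j^2 - 12*j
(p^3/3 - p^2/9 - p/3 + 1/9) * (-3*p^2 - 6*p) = -p^5 - 5*p^4/3 + 5*p^3/3 + 5*p^2/3 - 2*p/3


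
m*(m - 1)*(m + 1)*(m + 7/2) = m^4 + 7*m^3/2 - m^2 - 7*m/2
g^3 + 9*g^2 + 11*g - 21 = (g - 1)*(g + 3)*(g + 7)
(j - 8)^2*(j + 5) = j^3 - 11*j^2 - 16*j + 320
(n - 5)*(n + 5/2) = n^2 - 5*n/2 - 25/2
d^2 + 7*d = d*(d + 7)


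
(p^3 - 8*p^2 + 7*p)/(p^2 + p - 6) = p*(p^2 - 8*p + 7)/(p^2 + p - 6)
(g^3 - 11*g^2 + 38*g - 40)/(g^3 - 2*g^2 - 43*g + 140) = (g - 2)/(g + 7)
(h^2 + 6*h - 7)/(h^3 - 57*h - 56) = (h - 1)/(h^2 - 7*h - 8)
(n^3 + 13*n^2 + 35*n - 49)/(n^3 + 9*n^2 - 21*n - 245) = (n - 1)/(n - 5)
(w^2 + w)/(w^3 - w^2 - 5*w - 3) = w/(w^2 - 2*w - 3)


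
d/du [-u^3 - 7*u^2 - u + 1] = -3*u^2 - 14*u - 1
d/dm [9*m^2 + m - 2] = 18*m + 1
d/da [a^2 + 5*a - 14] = 2*a + 5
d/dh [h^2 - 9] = 2*h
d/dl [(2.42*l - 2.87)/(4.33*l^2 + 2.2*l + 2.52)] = (-10.4786*l^2 + 24.8542*l + 12.4124)/(18.7489*l^4 + 19.052*l^3 + 26.6632*l^2 + 11.088*l + 6.3504)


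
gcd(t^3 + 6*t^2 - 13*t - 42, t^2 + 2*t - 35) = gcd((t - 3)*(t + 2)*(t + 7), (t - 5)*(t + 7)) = t + 7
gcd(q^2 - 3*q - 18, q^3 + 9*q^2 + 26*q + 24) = q + 3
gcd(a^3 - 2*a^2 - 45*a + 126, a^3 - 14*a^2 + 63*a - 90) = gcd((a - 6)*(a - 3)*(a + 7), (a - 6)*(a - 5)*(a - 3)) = a^2 - 9*a + 18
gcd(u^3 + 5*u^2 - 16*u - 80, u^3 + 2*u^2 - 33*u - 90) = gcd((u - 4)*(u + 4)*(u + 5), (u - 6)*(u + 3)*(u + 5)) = u + 5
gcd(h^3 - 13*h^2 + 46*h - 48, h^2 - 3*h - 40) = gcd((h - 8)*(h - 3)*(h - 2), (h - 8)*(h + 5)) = h - 8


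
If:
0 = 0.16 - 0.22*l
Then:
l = 0.73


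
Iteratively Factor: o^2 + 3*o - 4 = (o + 4)*(o - 1)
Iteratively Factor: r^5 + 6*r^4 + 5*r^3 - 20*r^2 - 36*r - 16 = (r - 2)*(r^4 + 8*r^3 + 21*r^2 + 22*r + 8) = (r - 2)*(r + 2)*(r^3 + 6*r^2 + 9*r + 4) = (r - 2)*(r + 1)*(r + 2)*(r^2 + 5*r + 4) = (r - 2)*(r + 1)*(r + 2)*(r + 4)*(r + 1)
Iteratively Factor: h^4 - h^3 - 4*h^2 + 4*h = (h)*(h^3 - h^2 - 4*h + 4) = h*(h - 2)*(h^2 + h - 2) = h*(h - 2)*(h + 2)*(h - 1)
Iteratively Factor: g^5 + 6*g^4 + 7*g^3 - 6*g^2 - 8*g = (g)*(g^4 + 6*g^3 + 7*g^2 - 6*g - 8) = g*(g + 4)*(g^3 + 2*g^2 - g - 2) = g*(g - 1)*(g + 4)*(g^2 + 3*g + 2) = g*(g - 1)*(g + 1)*(g + 4)*(g + 2)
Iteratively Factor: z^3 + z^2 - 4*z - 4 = (z + 2)*(z^2 - z - 2) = (z - 2)*(z + 2)*(z + 1)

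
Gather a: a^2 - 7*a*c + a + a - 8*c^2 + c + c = a^2 + a*(2 - 7*c) - 8*c^2 + 2*c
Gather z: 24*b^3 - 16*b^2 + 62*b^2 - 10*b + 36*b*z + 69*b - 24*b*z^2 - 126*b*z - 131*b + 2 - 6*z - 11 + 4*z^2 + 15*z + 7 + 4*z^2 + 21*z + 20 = 24*b^3 + 46*b^2 - 72*b + z^2*(8 - 24*b) + z*(30 - 90*b) + 18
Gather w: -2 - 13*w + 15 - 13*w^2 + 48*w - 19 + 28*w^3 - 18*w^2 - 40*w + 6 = 28*w^3 - 31*w^2 - 5*w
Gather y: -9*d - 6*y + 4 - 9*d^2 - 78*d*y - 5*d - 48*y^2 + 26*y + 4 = -9*d^2 - 14*d - 48*y^2 + y*(20 - 78*d) + 8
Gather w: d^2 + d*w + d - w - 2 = d^2 + d + w*(d - 1) - 2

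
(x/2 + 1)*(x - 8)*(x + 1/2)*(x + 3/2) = x^4/2 - 2*x^3 - 109*x^2/8 - 73*x/4 - 6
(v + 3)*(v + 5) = v^2 + 8*v + 15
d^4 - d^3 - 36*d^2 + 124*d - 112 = (d - 4)*(d - 2)^2*(d + 7)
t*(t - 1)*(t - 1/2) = t^3 - 3*t^2/2 + t/2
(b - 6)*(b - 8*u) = b^2 - 8*b*u - 6*b + 48*u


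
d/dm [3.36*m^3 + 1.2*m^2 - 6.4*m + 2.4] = 10.08*m^2 + 2.4*m - 6.4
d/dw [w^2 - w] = 2*w - 1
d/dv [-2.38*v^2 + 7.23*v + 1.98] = 7.23 - 4.76*v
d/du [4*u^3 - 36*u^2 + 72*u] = 12*u^2 - 72*u + 72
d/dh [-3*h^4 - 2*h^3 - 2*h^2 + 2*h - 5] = -12*h^3 - 6*h^2 - 4*h + 2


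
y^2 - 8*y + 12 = (y - 6)*(y - 2)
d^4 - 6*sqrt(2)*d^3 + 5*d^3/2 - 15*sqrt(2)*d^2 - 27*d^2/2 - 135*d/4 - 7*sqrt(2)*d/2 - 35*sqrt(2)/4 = (d + 5/2)*(d - 7*sqrt(2))*(d + sqrt(2)/2)^2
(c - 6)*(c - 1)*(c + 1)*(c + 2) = c^4 - 4*c^3 - 13*c^2 + 4*c + 12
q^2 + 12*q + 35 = (q + 5)*(q + 7)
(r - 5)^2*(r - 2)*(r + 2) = r^4 - 10*r^3 + 21*r^2 + 40*r - 100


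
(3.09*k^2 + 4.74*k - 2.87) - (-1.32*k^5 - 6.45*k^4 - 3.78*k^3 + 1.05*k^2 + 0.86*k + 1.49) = 1.32*k^5 + 6.45*k^4 + 3.78*k^3 + 2.04*k^2 + 3.88*k - 4.36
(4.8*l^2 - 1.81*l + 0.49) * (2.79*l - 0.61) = 13.392*l^3 - 7.9779*l^2 + 2.4712*l - 0.2989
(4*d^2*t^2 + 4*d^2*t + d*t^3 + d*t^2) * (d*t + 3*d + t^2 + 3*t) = 4*d^3*t^3 + 16*d^3*t^2 + 12*d^3*t + 5*d^2*t^4 + 20*d^2*t^3 + 15*d^2*t^2 + d*t^5 + 4*d*t^4 + 3*d*t^3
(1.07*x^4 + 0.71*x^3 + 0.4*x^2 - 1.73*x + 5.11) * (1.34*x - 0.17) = 1.4338*x^5 + 0.7695*x^4 + 0.4153*x^3 - 2.3862*x^2 + 7.1415*x - 0.8687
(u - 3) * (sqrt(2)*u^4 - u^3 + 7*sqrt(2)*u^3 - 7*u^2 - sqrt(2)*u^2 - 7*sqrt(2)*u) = sqrt(2)*u^5 - u^4 + 4*sqrt(2)*u^4 - 22*sqrt(2)*u^3 - 4*u^3 - 4*sqrt(2)*u^2 + 21*u^2 + 21*sqrt(2)*u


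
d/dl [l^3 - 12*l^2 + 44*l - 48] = 3*l^2 - 24*l + 44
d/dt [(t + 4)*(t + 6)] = 2*t + 10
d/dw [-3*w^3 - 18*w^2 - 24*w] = -9*w^2 - 36*w - 24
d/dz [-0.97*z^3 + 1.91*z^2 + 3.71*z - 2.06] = -2.91*z^2 + 3.82*z + 3.71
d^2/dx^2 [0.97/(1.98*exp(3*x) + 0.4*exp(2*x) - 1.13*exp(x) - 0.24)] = ((-17.2854*exp(2*x) - 1.552*exp(x) + 1.0961)*(1.98*exp(3*x) + 0.4*exp(2*x) - 1.13*exp(x) - 0.24) + 0.97*(5.94*exp(2*x) + 0.8*exp(x) - 1.13)*(11.88*exp(2*x) + 1.6*exp(x) - 2.26)*exp(x))*exp(x)/(1.98*exp(3*x) + 0.4*exp(2*x) - 1.13*exp(x) - 0.24)^3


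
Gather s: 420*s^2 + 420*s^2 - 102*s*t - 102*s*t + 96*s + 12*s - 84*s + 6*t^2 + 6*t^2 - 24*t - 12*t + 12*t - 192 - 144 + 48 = 840*s^2 + s*(24 - 204*t) + 12*t^2 - 24*t - 288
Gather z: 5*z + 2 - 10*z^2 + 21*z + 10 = -10*z^2 + 26*z + 12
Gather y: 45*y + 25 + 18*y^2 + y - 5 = 18*y^2 + 46*y + 20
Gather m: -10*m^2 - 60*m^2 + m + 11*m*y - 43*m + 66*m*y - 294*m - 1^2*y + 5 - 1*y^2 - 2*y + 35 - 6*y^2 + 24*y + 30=-70*m^2 + m*(77*y - 336) - 7*y^2 + 21*y + 70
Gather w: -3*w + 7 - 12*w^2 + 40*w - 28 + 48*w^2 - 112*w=36*w^2 - 75*w - 21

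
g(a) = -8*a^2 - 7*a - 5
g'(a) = -16*a - 7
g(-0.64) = -3.80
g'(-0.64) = 3.24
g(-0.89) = -5.11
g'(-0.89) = 7.24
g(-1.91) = -20.81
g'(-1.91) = 23.56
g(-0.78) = -4.41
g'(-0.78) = 5.48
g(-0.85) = -4.83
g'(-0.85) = 6.60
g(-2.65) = -42.63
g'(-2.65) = 35.40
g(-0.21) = -3.88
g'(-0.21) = -3.64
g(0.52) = -10.80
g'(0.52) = -15.32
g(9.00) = -716.00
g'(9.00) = -151.00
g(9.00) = -716.00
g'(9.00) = -151.00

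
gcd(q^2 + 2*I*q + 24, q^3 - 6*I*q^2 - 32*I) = q - 4*I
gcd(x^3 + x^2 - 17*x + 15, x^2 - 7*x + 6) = x - 1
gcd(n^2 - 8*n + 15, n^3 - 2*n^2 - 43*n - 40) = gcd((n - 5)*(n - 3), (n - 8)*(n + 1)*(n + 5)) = 1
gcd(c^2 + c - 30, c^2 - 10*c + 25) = c - 5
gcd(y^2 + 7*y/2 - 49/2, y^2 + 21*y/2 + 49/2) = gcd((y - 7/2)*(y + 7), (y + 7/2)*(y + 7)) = y + 7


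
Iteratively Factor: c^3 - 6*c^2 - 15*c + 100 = (c - 5)*(c^2 - c - 20) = (c - 5)*(c + 4)*(c - 5)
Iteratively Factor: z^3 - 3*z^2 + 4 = (z - 2)*(z^2 - z - 2) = (z - 2)^2*(z + 1)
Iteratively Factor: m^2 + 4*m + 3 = (m + 1)*(m + 3)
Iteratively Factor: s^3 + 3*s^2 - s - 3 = (s - 1)*(s^2 + 4*s + 3) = (s - 1)*(s + 3)*(s + 1)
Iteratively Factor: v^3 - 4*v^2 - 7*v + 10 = (v - 1)*(v^2 - 3*v - 10) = (v - 1)*(v + 2)*(v - 5)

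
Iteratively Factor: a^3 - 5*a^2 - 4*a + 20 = (a + 2)*(a^2 - 7*a + 10) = (a - 5)*(a + 2)*(a - 2)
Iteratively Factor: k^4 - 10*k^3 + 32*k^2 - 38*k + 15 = (k - 1)*(k^3 - 9*k^2 + 23*k - 15) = (k - 5)*(k - 1)*(k^2 - 4*k + 3) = (k - 5)*(k - 3)*(k - 1)*(k - 1)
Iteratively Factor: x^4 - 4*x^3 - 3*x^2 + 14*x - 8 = (x - 1)*(x^3 - 3*x^2 - 6*x + 8) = (x - 1)*(x + 2)*(x^2 - 5*x + 4) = (x - 1)^2*(x + 2)*(x - 4)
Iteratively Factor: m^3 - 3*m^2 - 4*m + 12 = (m + 2)*(m^2 - 5*m + 6) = (m - 2)*(m + 2)*(m - 3)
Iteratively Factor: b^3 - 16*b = (b)*(b^2 - 16) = b*(b + 4)*(b - 4)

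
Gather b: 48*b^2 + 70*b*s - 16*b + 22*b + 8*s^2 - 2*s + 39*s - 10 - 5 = 48*b^2 + b*(70*s + 6) + 8*s^2 + 37*s - 15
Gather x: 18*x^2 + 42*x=18*x^2 + 42*x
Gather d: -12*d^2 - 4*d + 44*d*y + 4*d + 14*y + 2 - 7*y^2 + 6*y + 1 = -12*d^2 + 44*d*y - 7*y^2 + 20*y + 3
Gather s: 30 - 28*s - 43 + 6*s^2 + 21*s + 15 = 6*s^2 - 7*s + 2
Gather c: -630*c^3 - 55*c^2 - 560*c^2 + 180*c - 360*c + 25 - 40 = -630*c^3 - 615*c^2 - 180*c - 15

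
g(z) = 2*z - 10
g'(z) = 2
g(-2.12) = -14.24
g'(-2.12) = 2.00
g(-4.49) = -18.98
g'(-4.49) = 2.00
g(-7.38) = -24.76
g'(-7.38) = 2.00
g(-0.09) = -10.18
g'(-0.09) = 2.00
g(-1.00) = -12.00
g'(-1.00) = 2.00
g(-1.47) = -12.94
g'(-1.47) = 2.00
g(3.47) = -3.06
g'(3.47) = 2.00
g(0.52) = -8.96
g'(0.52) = 2.00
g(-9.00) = -28.00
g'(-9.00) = 2.00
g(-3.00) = -16.00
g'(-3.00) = 2.00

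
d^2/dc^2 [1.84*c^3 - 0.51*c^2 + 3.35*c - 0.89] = 11.04*c - 1.02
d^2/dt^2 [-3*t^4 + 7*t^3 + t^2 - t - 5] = -36*t^2 + 42*t + 2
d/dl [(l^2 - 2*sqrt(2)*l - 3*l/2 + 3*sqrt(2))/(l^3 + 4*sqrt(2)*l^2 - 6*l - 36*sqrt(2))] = (-l^4 + 3*l^3 + 4*sqrt(2)*l^3 - 3*sqrt(2)*l^2 + 10*l^2 - 72*sqrt(2)*l - 48*l + 72*sqrt(2) + 144)/(l^6 + 8*sqrt(2)*l^5 + 20*l^4 - 120*sqrt(2)*l^3 - 540*l^2 + 432*sqrt(2)*l + 2592)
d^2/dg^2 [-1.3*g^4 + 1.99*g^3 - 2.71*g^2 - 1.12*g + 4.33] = -15.6*g^2 + 11.94*g - 5.42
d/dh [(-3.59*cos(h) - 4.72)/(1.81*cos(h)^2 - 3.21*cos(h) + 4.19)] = (-6.4979*cos(h)^2 - 17.0864*cos(h) + 30.1933)*sin(h)/(3.2761*cos(h)^4 - 11.6202*cos(h)^3 + 25.4719*cos(h)^2 - 26.8998*cos(h) + 17.5561)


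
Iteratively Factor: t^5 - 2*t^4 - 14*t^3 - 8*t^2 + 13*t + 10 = (t + 2)*(t^4 - 4*t^3 - 6*t^2 + 4*t + 5) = (t - 5)*(t + 2)*(t^3 + t^2 - t - 1) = (t - 5)*(t - 1)*(t + 2)*(t^2 + 2*t + 1) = (t - 5)*(t - 1)*(t + 1)*(t + 2)*(t + 1)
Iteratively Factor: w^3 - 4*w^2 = (w - 4)*(w^2) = w*(w - 4)*(w)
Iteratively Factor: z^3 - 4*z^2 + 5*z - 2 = (z - 2)*(z^2 - 2*z + 1) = (z - 2)*(z - 1)*(z - 1)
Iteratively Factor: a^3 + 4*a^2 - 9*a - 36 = (a + 3)*(a^2 + a - 12) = (a + 3)*(a + 4)*(a - 3)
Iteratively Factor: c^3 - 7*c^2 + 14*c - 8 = (c - 4)*(c^2 - 3*c + 2) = (c - 4)*(c - 1)*(c - 2)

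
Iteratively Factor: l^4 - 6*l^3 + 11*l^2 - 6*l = (l - 3)*(l^3 - 3*l^2 + 2*l) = l*(l - 3)*(l^2 - 3*l + 2) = l*(l - 3)*(l - 1)*(l - 2)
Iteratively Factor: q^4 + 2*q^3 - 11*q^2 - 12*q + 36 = (q + 3)*(q^3 - q^2 - 8*q + 12) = (q + 3)^2*(q^2 - 4*q + 4) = (q - 2)*(q + 3)^2*(q - 2)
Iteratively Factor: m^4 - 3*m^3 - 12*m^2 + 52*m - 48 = (m - 3)*(m^3 - 12*m + 16) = (m - 3)*(m - 2)*(m^2 + 2*m - 8) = (m - 3)*(m - 2)^2*(m + 4)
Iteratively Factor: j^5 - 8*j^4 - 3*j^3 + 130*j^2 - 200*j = (j - 5)*(j^4 - 3*j^3 - 18*j^2 + 40*j) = (j - 5)*(j + 4)*(j^3 - 7*j^2 + 10*j) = (j - 5)^2*(j + 4)*(j^2 - 2*j) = j*(j - 5)^2*(j + 4)*(j - 2)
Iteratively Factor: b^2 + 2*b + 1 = (b + 1)*(b + 1)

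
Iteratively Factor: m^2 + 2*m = (m + 2)*(m)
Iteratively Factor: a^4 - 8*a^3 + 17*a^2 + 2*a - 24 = (a - 4)*(a^3 - 4*a^2 + a + 6) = (a - 4)*(a - 3)*(a^2 - a - 2) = (a - 4)*(a - 3)*(a - 2)*(a + 1)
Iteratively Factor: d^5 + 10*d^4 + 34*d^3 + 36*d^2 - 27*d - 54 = (d + 3)*(d^4 + 7*d^3 + 13*d^2 - 3*d - 18) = (d + 2)*(d + 3)*(d^3 + 5*d^2 + 3*d - 9) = (d + 2)*(d + 3)^2*(d^2 + 2*d - 3) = (d - 1)*(d + 2)*(d + 3)^2*(d + 3)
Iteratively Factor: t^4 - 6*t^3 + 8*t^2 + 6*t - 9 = (t - 1)*(t^3 - 5*t^2 + 3*t + 9) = (t - 1)*(t + 1)*(t^2 - 6*t + 9) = (t - 3)*(t - 1)*(t + 1)*(t - 3)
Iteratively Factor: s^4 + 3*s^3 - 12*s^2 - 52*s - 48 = (s + 2)*(s^3 + s^2 - 14*s - 24) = (s + 2)^2*(s^2 - s - 12) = (s + 2)^2*(s + 3)*(s - 4)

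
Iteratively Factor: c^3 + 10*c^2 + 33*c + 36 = (c + 4)*(c^2 + 6*c + 9) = (c + 3)*(c + 4)*(c + 3)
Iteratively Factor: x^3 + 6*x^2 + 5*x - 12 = (x + 3)*(x^2 + 3*x - 4) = (x - 1)*(x + 3)*(x + 4)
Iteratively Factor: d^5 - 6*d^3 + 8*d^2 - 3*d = (d + 3)*(d^4 - 3*d^3 + 3*d^2 - d) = d*(d + 3)*(d^3 - 3*d^2 + 3*d - 1) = d*(d - 1)*(d + 3)*(d^2 - 2*d + 1) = d*(d - 1)^2*(d + 3)*(d - 1)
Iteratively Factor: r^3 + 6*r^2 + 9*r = (r)*(r^2 + 6*r + 9) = r*(r + 3)*(r + 3)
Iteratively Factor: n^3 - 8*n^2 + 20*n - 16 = (n - 4)*(n^2 - 4*n + 4) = (n - 4)*(n - 2)*(n - 2)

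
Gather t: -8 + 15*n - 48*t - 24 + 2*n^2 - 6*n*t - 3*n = 2*n^2 + 12*n + t*(-6*n - 48) - 32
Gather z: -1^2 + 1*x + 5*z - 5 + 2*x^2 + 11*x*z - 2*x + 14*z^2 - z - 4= 2*x^2 - x + 14*z^2 + z*(11*x + 4) - 10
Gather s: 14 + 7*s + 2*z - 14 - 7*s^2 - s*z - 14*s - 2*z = -7*s^2 + s*(-z - 7)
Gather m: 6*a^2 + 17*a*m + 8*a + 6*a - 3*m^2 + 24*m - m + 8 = 6*a^2 + 14*a - 3*m^2 + m*(17*a + 23) + 8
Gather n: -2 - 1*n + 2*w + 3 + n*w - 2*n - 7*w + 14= n*(w - 3) - 5*w + 15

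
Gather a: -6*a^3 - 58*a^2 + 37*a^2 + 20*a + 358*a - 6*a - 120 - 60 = -6*a^3 - 21*a^2 + 372*a - 180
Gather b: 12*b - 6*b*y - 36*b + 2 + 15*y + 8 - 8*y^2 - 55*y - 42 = b*(-6*y - 24) - 8*y^2 - 40*y - 32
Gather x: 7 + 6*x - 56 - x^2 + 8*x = -x^2 + 14*x - 49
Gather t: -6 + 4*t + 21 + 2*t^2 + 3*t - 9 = 2*t^2 + 7*t + 6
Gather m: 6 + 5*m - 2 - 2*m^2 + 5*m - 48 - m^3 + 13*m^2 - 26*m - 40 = -m^3 + 11*m^2 - 16*m - 84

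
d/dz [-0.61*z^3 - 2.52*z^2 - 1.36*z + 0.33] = -1.83*z^2 - 5.04*z - 1.36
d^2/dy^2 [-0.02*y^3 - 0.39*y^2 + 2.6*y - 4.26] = -0.12*y - 0.78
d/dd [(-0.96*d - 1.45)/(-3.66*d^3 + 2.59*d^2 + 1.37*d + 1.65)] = (-7.0272*d^3 - 13.4346*d^2 + 7.511*d + 0.4025)/(13.3956*d^6 - 18.9588*d^5 - 3.3203*d^4 - 4.9814*d^3 + 10.4239*d^2 + 4.521*d + 2.7225)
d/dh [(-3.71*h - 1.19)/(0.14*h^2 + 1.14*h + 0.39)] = (0.5194*h^2 + 0.3332*h - 0.0903000000000003)/(0.0196*h^4 + 0.3192*h^3 + 1.4088*h^2 + 0.8892*h + 0.1521)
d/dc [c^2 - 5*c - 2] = 2*c - 5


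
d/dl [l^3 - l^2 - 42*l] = 3*l^2 - 2*l - 42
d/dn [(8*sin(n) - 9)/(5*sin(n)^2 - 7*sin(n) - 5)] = (-40*sin(n)^2 + 90*sin(n) - 103)*cos(n)/(7*sin(n) + 5*cos(n)^2)^2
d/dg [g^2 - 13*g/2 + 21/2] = 2*g - 13/2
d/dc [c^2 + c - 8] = 2*c + 1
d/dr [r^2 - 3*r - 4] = 2*r - 3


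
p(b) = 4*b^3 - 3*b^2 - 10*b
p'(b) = 12*b^2 - 6*b - 10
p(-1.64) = -9.31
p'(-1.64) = 32.12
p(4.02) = 171.18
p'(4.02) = 159.80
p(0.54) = -5.64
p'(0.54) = -9.74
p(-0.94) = 3.43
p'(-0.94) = 6.24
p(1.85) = -3.44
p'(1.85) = 19.97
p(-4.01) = -266.07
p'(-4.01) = 207.02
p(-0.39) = 3.21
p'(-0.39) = -5.83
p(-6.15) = -982.40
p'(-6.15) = 480.77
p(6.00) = 696.00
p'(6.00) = 386.00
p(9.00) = 2583.00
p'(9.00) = 908.00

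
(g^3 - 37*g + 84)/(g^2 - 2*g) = (g^3 - 37*g + 84)/(g*(g - 2))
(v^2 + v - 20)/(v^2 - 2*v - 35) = (v - 4)/(v - 7)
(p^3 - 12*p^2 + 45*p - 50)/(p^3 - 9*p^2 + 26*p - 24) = (p^2 - 10*p + 25)/(p^2 - 7*p + 12)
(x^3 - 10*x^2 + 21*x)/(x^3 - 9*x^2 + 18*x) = (x - 7)/(x - 6)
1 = 1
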